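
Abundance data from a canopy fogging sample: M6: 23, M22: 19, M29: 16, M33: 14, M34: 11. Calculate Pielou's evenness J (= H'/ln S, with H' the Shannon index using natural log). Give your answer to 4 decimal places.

0.9808

Total N = 23+19+16+14+11 = 83, so the proportions are 0.277108, 0.228916, 0.192771, 0.168675, 0.13253 (working shown to 6 dp, full precision carried).
H' = −Σ pᵢ ln pᵢ = −((-0.355626) + (-0.337514) + (-0.317350) + (-0.300204) + (-0.267836)) = 1.578530.
With S = 5 species, ln S = 1.609438, so J = 1.578530/1.609438 = 0.980796, i.e. 0.9808 to 4 decimal places.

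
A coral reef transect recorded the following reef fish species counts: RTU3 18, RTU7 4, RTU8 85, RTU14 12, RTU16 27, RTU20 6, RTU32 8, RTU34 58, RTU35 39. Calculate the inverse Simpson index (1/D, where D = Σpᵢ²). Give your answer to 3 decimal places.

Total N = 18+4+85+12+27+6+8+58+39 = 257, so the proportions are 0.0700389, 0.0155642, 0.3307393, 0.0466926, 0.1050584, 0.0233463, 0.0311284, 0.2256809, 0.151751 (working shown to 7 dp, full precision carried).
D = 0.0700389² + 0.0155642² + 0.3307393² + 0.0466926² + 0.1050584² + 0.0233463² + 0.0311284² + 0.2256809² + 0.151751² = 0.0049054 + 0.0002422 + 0.1093885 + 0.0021802 + 0.0110373 + 0.0005450 + 0.0009690 + 0.0509319 + 0.0230284 = 0.2032279.
So 1/D = 4.92058, i.e. 4.921 to 3 decimal places.

4.921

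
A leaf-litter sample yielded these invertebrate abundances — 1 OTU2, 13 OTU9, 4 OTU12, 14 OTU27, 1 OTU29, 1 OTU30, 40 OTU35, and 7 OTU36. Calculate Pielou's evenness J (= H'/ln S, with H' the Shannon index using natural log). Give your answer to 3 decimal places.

0.706

Total N = 1+13+4+14+1+1+40+7 = 81, so the proportions are 0.01235, 0.16049, 0.04938, 0.17284, 0.01235, 0.01235, 0.49383, 0.08642 (working shown to 5 dp, full precision carried).
H' = −Σ pᵢ ln pᵢ = −((-0.05425) + (-0.29362) + (-0.14855) + (-0.30340) + (-0.05425) + (-0.05425) + (-0.34843) + (-0.21160)) = 1.46836.
With S = 8 species, ln S = 2.07944, so J = 1.46836/2.07944 = 0.70613, i.e. 0.706 to 3 decimal places.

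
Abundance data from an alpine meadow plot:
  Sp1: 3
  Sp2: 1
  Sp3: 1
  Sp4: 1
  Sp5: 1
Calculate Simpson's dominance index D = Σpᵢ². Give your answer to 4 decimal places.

0.2653

Total N = 3+1+1+1+1 = 7, so the proportions are 0.428571, 0.142857, 0.142857, 0.142857, 0.142857 (working shown to 6 dp, full precision carried).
D = 0.428571² + 0.142857² + 0.142857² + 0.142857² + 0.142857² = 0.183673 + 0.020408 + 0.020408 + 0.020408 + 0.020408 = 0.265306.
To 4 decimal places, D = 0.2653.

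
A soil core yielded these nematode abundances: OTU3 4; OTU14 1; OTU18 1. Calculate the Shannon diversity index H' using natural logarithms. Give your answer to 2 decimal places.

0.87

Total N = 4+1+1 = 6, so the proportions are 0.6667, 0.1667, 0.1667 (working shown to 4 dp, full precision carried).
Each pᵢ ln pᵢ term: 0.6667×(-0.4055)=-0.2703, 0.1667×(-1.7918)=-0.2986, 0.1667×(-1.7918)=-0.2986.
Sum = -0.8676, so H' = 0.87.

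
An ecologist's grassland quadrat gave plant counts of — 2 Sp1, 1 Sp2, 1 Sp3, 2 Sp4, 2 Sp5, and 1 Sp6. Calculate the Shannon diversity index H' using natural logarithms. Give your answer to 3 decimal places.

1.735

Total N = 2+1+1+2+2+1 = 9, so the proportions are 0.22222, 0.11111, 0.11111, 0.22222, 0.22222, 0.11111 (working shown to 5 dp, full precision carried).
Each pᵢ ln pᵢ term: 0.22222×(-1.50408)=-0.33424, 0.11111×(-2.19722)=-0.24414, 0.11111×(-2.19722)=-0.24414, 0.22222×(-1.50408)=-0.33424, 0.22222×(-1.50408)=-0.33424, 0.11111×(-2.19722)=-0.24414.
Sum = -1.73513, so H' = 1.735.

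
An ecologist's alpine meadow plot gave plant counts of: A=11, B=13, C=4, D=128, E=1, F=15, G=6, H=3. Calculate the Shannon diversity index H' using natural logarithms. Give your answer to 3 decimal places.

1.105

Total N = 11+13+4+128+1+15+6+3 = 181, so the proportions are 0.06077, 0.07182, 0.0221, 0.70718, 0.00552, 0.08287, 0.03315, 0.01657 (working shown to 5 dp, full precision carried).
Each pᵢ ln pᵢ term: 0.06077×(-2.80060)=-0.17020, 0.07182×(-2.63355)=-0.18915, 0.0221×(-3.81220)=-0.08425, 0.70718×(-0.34647)=-0.24502, 0.00552×(-5.19850)=-0.02872, 0.08287×(-2.49045)=-0.20639, 0.03315×(-3.40674)=-0.11293, 0.01657×(-4.09988)=-0.06795.
Sum = -1.10461, so H' = 1.105.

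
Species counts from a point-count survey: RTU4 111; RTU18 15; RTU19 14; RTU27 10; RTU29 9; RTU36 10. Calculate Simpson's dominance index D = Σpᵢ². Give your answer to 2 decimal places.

0.46

Total N = 111+15+14+10+9+10 = 169, so the proportions are 0.6568, 0.0888, 0.0828, 0.0592, 0.0533, 0.0592 (working shown to 4 dp, full precision carried).
D = 0.6568² + 0.0888² + 0.0828² + 0.0592² + 0.0533² + 0.0592² = 0.4314 + 0.0079 + 0.0069 + 0.0035 + 0.0028 + 0.0035 = 0.4560.
To 2 decimal places, D = 0.46.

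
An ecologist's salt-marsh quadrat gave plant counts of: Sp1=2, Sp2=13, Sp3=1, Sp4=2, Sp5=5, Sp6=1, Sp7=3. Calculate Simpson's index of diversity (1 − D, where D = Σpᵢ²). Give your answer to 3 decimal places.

Total N = 2+13+1+2+5+1+3 = 27, so the proportions are 0.07407, 0.48148, 0.03704, 0.07407, 0.18519, 0.03704, 0.11111 (working shown to 5 dp, full precision carried).
D = 0.07407² + 0.48148² + 0.03704² + 0.07407² + 0.18519² + 0.03704² + 0.11111² = 0.00549 + 0.23182 + 0.00137 + 0.00549 + 0.03429 + 0.00137 + 0.01235 = 0.29218.
So 1 − D = 0.70782, i.e. 0.708 to 3 decimal places.

0.708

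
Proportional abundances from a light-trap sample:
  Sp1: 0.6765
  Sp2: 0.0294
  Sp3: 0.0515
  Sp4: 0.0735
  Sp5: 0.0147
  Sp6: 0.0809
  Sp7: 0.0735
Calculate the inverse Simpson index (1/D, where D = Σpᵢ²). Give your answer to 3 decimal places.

2.089

D = 0.6765² + 0.0294² + 0.0515² + 0.0735² + 0.0147² + 0.0809² + 0.0735² = 0.457652 + 0.000864 + 0.002652 + 0.005402 + 0.000216 + 0.006545 + 0.005402 = 0.478734 (working shown to 6 dp, full precision carried).
So 1/D = 2.08884, i.e. 2.089 to 3 decimal places.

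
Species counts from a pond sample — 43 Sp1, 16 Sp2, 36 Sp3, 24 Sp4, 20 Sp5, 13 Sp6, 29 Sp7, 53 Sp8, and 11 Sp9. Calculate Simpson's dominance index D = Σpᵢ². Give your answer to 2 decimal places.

0.14

Total N = 43+16+36+24+20+13+29+53+11 = 245, so the proportions are 0.1755, 0.0653, 0.1469, 0.098, 0.0816, 0.0531, 0.1184, 0.2163, 0.0449 (working shown to 4 dp, full precision carried).
D = 0.1755² + 0.0653² + 0.1469² + 0.098² + 0.0816² + 0.0531² + 0.1184² + 0.2163² + 0.0449² = 0.0308 + 0.0043 + 0.0216 + 0.0096 + 0.0067 + 0.0028 + 0.0140 + 0.0468 + 0.0020 = 0.1386.
To 2 decimal places, D = 0.14.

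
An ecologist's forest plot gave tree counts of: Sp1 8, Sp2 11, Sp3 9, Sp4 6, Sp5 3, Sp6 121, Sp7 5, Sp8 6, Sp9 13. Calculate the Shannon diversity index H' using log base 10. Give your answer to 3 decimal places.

0.568

Total N = 8+11+9+6+3+121+5+6+13 = 182, so the proportions are 0.04396, 0.06044, 0.04945, 0.03297, 0.01648, 0.66484, 0.02747, 0.03297, 0.07143 (working shown to 5 dp, full precision carried).
Each pᵢ log₁₀ pᵢ term: 0.04396×(-1.35698)=-0.05965, 0.06044×(-1.21868)=-0.07366, 0.04945×(-1.30583)=-0.06457, 0.03297×(-1.48192)=-0.04885, 0.01648×(-1.78295)=-0.02939, 0.66484×(-0.17729)=-0.11787, 0.02747×(-1.56110)=-0.04289, 0.03297×(-1.48192)=-0.04885, 0.07143×(-1.14613)=-0.08187.
Sum = -0.56760, so H' = 0.568.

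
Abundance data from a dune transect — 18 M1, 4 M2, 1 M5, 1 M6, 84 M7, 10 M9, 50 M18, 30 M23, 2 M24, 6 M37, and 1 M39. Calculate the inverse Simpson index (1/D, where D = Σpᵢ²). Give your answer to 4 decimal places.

Total N = 18+4+1+1+84+10+50+30+2+6+1 = 207, so the proportions are 0.08695652, 0.01932367, 0.00483092, 0.00483092, 0.4057971, 0.04830918, 0.24154589, 0.14492754, 0.00966184, 0.02898551, 0.00483092 (working shown to 8 dp, full precision carried).
D = 0.08695652² + 0.01932367² + 0.00483092² + 0.00483092² + 0.4057971² + 0.04830918² + 0.24154589² + 0.14492754² + 0.00966184² + 0.02898551² + 0.00483092² = 0.00756144 + 0.00037340 + 0.00002334 + 0.00002334 + 0.16467129 + 0.00233378 + 0.05834442 + 0.02100399 + 0.00009335 + 0.00084016 + 0.00002334 = 0.25529184.
So 1/D = 3.917086, i.e. 3.9171 to 4 decimal places.

3.9171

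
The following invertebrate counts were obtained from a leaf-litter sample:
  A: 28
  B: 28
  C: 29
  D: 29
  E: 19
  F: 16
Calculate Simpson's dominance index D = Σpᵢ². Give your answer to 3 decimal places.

Total N = 28+28+29+29+19+16 = 149, so the proportions are 0.18792, 0.18792, 0.19463, 0.19463, 0.12752, 0.10738 (working shown to 5 dp, full precision carried).
D = 0.18792² + 0.18792² + 0.19463² + 0.19463² + 0.12752² + 0.10738² = 0.03531 + 0.03531 + 0.03788 + 0.03788 + 0.01626 + 0.01153 = 0.17418.
To 3 decimal places, D = 0.174.

0.174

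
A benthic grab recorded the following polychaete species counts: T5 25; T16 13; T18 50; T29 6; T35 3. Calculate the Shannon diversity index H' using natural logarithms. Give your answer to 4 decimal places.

1.2400

Total N = 25+13+50+6+3 = 97, so the proportions are 0.257732, 0.134021, 0.515464, 0.061856, 0.030928 (working shown to 6 dp, full precision carried).
Each pᵢ ln pᵢ term: 0.257732×(-1.355835)=-0.349442, 0.134021×(-2.009762)=-0.269349, 0.515464×(-0.662688)=-0.341592, 0.061856×(-2.782952)=-0.172141, 0.030928×(-3.476099)=-0.107508.
Sum = -1.240033, so H' = 1.2400.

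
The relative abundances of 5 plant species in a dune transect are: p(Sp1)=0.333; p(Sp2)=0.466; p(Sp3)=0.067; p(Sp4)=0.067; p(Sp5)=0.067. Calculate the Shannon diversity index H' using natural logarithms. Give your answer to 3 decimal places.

Each pᵢ ln pᵢ term (working shown to 5 dp, full precision carried): 0.333×(-1.09961)=-0.36617, 0.466×(-0.76357)=-0.35582, 0.067×(-2.70306)=-0.18111, 0.067×(-2.70306)=-0.18111, 0.067×(-2.70306)=-0.18111.
Sum = -1.26531, so H' = 1.265.

1.265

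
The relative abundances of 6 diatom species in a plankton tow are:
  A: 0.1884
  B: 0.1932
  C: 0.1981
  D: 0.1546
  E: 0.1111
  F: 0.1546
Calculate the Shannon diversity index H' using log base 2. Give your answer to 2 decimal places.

2.56

Each pᵢ log₂ pᵢ term (working shown to 4 dp, full precision carried): 0.1884×(-2.4081)=-0.4537, 0.1932×(-2.3718)=-0.4582, 0.1981×(-2.3357)=-0.4627, 0.1546×(-2.6934)=-0.4164, 0.1111×(-3.1701)=-0.3522, 0.1546×(-2.6934)=-0.4164.
Sum = -2.5596, so H' = 2.56.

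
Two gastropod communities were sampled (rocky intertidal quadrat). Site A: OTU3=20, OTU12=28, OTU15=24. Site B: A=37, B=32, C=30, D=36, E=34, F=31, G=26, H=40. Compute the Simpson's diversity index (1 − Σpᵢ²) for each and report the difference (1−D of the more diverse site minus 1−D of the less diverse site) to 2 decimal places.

0.21

Site A: N=72, proportions 0.2778, 0.3889, 0.3333, giving 1−D = 0.6605 (working shown to 4 dp, full precision carried).
Site B: N=266, proportions 0.1391, 0.1203, 0.1128, 0.1353, 0.1278, 0.1165, 0.0977, 0.1504, giving 1−D = 0.8731.
Difference = |0.6605 − 0.8731| = 0.2126, i.e. 0.21 to 2 decimal places.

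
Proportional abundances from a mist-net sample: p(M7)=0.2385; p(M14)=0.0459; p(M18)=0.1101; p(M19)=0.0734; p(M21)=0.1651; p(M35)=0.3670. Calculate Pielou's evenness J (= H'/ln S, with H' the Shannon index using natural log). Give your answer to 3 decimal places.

0.884

H' = −Σ pᵢ ln pᵢ = −((-0.34186) + (-0.14143) + (-0.24292) + (-0.19171) + (-0.29738) + (-0.36788)) = 1.58318 (working shown to 5 dp, full precision carried).
With S = 6 species, ln S = 1.79176, so J = 1.58318/1.79176 = 0.88359, i.e. 0.884 to 3 decimal places.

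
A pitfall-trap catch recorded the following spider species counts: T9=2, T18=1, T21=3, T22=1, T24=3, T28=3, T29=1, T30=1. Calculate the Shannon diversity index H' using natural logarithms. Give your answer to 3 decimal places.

1.956

Total N = 2+1+3+1+3+3+1+1 = 15, so the proportions are 0.13333, 0.06667, 0.2, 0.06667, 0.2, 0.2, 0.06667, 0.06667 (working shown to 5 dp, full precision carried).
Each pᵢ ln pᵢ term: 0.13333×(-2.01490)=-0.26865, 0.06667×(-2.70805)=-0.18054, 0.2×(-1.60944)=-0.32189, 0.06667×(-2.70805)=-0.18054, 0.2×(-1.60944)=-0.32189, 0.2×(-1.60944)=-0.32189, 0.06667×(-2.70805)=-0.18054, 0.06667×(-2.70805)=-0.18054.
Sum = -1.95646, so H' = 1.956.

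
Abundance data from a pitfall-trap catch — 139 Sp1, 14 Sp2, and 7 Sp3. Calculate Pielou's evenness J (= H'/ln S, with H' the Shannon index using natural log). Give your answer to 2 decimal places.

0.43

Total N = 139+14+7 = 160, so the proportions are 0.8688, 0.0875, 0.0437 (working shown to 4 dp, full precision carried).
H' = −Σ pᵢ ln pᵢ = −((-0.1222) + (-0.2132) + (-0.1369)) = 0.4723.
With S = 3 species, ln S = 1.0986, so J = 0.4723/1.0986 = 0.4299, i.e. 0.43 to 2 decimal places.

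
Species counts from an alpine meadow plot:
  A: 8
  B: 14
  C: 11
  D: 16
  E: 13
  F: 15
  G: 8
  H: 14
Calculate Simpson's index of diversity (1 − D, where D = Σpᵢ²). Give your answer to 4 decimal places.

Total N = 8+14+11+16+13+15+8+14 = 99, so the proportions are 0.080808, 0.141414, 0.111111, 0.161616, 0.131313, 0.151515, 0.080808, 0.141414 (working shown to 6 dp, full precision carried).
D = 0.080808² + 0.141414² + 0.111111² + 0.161616² + 0.131313² + 0.151515² + 0.080808² + 0.141414² = 0.006530 + 0.019998 + 0.012346 + 0.026120 + 0.017243 + 0.022957 + 0.006530 + 0.019998 = 0.131721.
So 1 − D = 0.868279, i.e. 0.8683 to 4 decimal places.

0.8683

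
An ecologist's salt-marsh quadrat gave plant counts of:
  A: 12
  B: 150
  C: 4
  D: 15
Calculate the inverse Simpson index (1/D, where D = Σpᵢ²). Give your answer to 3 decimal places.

1.432

Total N = 12+150+4+15 = 181, so the proportions are 0.066298, 0.828729, 0.022099, 0.082873 (working shown to 6 dp, full precision carried).
D = 0.066298² + 0.828729² + 0.022099² + 0.082873² = 0.004395 + 0.686792 + 0.000488 + 0.006868 = 0.698544.
So 1/D = 1.43155, i.e. 1.432 to 3 decimal places.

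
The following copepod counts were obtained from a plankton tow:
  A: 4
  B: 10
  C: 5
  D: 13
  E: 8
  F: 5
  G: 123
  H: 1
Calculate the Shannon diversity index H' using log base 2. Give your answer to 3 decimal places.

Total N = 4+10+5+13+8+5+123+1 = 169, so the proportions are 0.02367, 0.05917, 0.02959, 0.07692, 0.04734, 0.02959, 0.72781, 0.00592 (working shown to 5 dp, full precision carried).
Each pᵢ log₂ pᵢ term: 0.02367×(-5.40088)=-0.12783, 0.05917×(-4.07895)=-0.24136, 0.02959×(-5.07895)=-0.15026, 0.07692×(-3.70044)=-0.28465, 0.04734×(-4.40088)=-0.20833, 0.02959×(-5.07895)=-0.15026, 0.72781×(-0.45836)=-0.33360, 0.00592×(-7.40088)=-0.04379.
Sum = -1.54009, so H' = 1.540.

1.540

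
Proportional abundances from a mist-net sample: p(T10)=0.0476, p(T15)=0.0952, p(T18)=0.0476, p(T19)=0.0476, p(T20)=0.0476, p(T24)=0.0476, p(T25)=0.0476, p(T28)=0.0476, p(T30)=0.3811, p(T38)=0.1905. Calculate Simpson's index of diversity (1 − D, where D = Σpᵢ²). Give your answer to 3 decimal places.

0.794

D = 0.0476² + 0.0952² + 0.0476² + 0.0476² + 0.0476² + 0.0476² + 0.0476² + 0.0476² + 0.3811² + 0.1905² = 0.00227 + 0.00906 + 0.00227 + 0.00227 + 0.00227 + 0.00227 + 0.00227 + 0.00227 + 0.14524 + 0.03629 = 0.20645 (working shown to 5 dp, full precision carried).
So 1 − D = 0.79355, i.e. 0.794 to 3 decimal places.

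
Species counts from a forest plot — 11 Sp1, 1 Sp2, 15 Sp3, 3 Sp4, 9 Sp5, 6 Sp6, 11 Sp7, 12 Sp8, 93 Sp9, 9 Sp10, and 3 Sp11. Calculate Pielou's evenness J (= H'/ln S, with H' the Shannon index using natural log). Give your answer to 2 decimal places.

Total N = 11+1+15+3+9+6+11+12+93+9+3 = 173, so the proportions are 0.0636, 0.0058, 0.0867, 0.0173, 0.052, 0.0347, 0.0636, 0.0694, 0.5376, 0.052, 0.0173 (working shown to 4 dp, full precision carried).
H' = −Σ pᵢ ln pᵢ = −((-0.1752) + (-0.0298) + (-0.2120) + (-0.0703) + (-0.1538) + (-0.1166) + (-0.1752) + (-0.1851) + (-0.3337) + (-0.1538) + (-0.0703)) = 1.6757.
With S = 11 species, ln S = 2.3979, so J = 1.6757/2.3979 = 0.6988, i.e. 0.70 to 2 decimal places.

0.70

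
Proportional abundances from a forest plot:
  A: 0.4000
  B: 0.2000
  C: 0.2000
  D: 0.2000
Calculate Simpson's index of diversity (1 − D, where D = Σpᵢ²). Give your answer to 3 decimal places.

D = 0.4² + 0.2² + 0.2² + 0.2² = 0.16000 + 0.04000 + 0.04000 + 0.04000 = 0.28000 (working shown to 5 dp, full precision carried).
So 1 − D = 0.72000, i.e. 0.720 to 3 decimal places.

0.720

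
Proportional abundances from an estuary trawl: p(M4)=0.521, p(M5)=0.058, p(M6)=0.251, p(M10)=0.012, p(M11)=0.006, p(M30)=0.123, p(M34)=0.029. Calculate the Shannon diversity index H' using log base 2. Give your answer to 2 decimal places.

Each pᵢ log₂ pᵢ term (working shown to 4 dp, full precision carried): 0.521×(-0.9406)=-0.4901, 0.058×(-4.1078)=-0.2383, 0.251×(-1.9942)=-0.5006, 0.012×(-6.3808)=-0.0766, 0.006×(-7.3808)=-0.0443, 0.123×(-3.0233)=-0.3719, 0.029×(-5.1078)=-0.1481.
Sum = -1.8697, so H' = 1.87.

1.87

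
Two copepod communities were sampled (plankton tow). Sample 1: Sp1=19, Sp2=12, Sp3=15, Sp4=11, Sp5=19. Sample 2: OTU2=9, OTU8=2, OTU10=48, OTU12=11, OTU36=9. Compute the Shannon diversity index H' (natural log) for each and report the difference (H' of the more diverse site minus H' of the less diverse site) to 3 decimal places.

0.419

Sample 1: N=76, proportions 0.25, 0.15789, 0.19737, 0.14474, 0.25, giving H' = 1.58461 (working shown to 5 dp, full precision carried).
Sample 2: N=79, proportions 0.11392, 0.02532, 0.60759, 0.13924, 0.11392, giving H' = 1.16526.
Difference = |1.58461 − 1.16526| = 0.41935, i.e. 0.419 to 3 decimal places.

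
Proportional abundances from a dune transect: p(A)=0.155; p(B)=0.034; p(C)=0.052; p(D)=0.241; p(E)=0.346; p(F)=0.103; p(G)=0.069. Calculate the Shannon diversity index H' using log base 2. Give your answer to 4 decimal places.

2.4330

Each pᵢ log₂ pᵢ term (working shown to 6 dp, full precision carried): 0.155×(-2.689660)=-0.416897, 0.034×(-4.878321)=-0.165863, 0.052×(-4.265345)=-0.221798, 0.241×(-2.052895)=-0.494748, 0.346×(-1.531156)=-0.529780, 0.103×(-3.279284)=-0.337766, 0.069×(-3.857260)=-0.266151.
Sum = -2.433003, so H' = 2.4330.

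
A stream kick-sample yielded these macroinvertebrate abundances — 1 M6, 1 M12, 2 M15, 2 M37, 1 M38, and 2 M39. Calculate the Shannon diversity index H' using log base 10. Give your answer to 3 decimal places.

0.754

Total N = 1+1+2+2+1+2 = 9, so the proportions are 0.11111, 0.11111, 0.22222, 0.22222, 0.11111, 0.22222 (working shown to 5 dp, full precision carried).
Each pᵢ log₁₀ pᵢ term: 0.11111×(-0.95424)=-0.10603, 0.11111×(-0.95424)=-0.10603, 0.22222×(-0.65321)=-0.14516, 0.22222×(-0.65321)=-0.14516, 0.11111×(-0.95424)=-0.10603, 0.22222×(-0.65321)=-0.14516.
Sum = -0.75356, so H' = 0.754.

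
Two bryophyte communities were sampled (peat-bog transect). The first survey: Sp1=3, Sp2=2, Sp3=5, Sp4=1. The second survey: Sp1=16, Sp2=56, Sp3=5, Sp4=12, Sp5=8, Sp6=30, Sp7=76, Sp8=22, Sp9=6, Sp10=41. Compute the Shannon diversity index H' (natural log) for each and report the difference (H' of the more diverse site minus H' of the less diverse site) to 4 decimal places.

The first survey: N=11, proportions 0.272727, 0.181818, 0.454545, 0.090909, giving H' = 1.240684 (working shown to 6 dp, full precision carried).
The second survey: N=272, proportions 0.058824, 0.205882, 0.018382, 0.044118, 0.029412, 0.110294, 0.279412, 0.080882, 0.022059, 0.150735, giving H' = 1.979095.
Difference = |1.240684 − 1.979095| = 0.738411, i.e. 0.7384 to 4 decimal places.

0.7384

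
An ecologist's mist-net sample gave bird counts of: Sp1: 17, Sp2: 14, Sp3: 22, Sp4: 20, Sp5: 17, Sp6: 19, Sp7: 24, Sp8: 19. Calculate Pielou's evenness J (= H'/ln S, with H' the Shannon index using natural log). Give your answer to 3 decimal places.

Total N = 17+14+22+20+17+19+24+19 = 152, so the proportions are 0.11184, 0.09211, 0.14474, 0.13158, 0.11184, 0.125, 0.15789, 0.125 (working shown to 5 dp, full precision carried).
H' = −Σ pᵢ ln pᵢ = −((-0.24501) + (-0.21965) + (-0.27975) + (-0.26686) + (-0.24501) + (-0.25993) + (-0.29145) + (-0.25993)) = 2.06759.
With S = 8 species, ln S = 2.07944, so J = 2.06759/2.07944 = 0.99430, i.e. 0.994 to 3 decimal places.

0.994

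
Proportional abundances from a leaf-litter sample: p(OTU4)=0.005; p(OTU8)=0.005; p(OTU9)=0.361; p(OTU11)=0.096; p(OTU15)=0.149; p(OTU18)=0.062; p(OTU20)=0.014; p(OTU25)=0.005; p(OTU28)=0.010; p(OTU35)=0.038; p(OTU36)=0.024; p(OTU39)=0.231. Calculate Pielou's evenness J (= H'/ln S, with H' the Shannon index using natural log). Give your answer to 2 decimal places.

0.72

H' = −Σ pᵢ ln pᵢ = −((-0.0265) + (-0.0265) + (-0.3678) + (-0.2250) + (-0.2837) + (-0.1724) + (-0.0598) + (-0.0265) + (-0.0461) + (-0.1243) + (-0.0895) + (-0.3385)) = 1.7864 (working shown to 4 dp, full precision carried).
With S = 12 species, ln S = 2.4849, so J = 1.7864/2.4849 = 0.7189, i.e. 0.72 to 2 decimal places.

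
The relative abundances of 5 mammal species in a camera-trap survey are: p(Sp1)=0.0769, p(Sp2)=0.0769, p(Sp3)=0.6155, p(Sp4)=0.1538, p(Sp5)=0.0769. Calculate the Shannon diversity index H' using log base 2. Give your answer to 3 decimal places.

Each pᵢ log₂ pᵢ term (working shown to 5 dp, full precision carried): 0.0769×(-3.70087)=-0.28460, 0.0769×(-3.70087)=-0.28460, 0.6155×(-0.70017)=-0.43095, 0.1538×(-2.70087)=-0.41539, 0.0769×(-3.70087)=-0.28460.
Sum = -1.70014, so H' = 1.700.

1.700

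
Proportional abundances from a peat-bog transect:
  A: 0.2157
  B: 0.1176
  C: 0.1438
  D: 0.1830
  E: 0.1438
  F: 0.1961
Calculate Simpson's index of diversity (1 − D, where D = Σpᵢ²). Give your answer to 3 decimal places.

0.826

D = 0.2157² + 0.1176² + 0.1438² + 0.183² + 0.1438² + 0.1961² = 0.04653 + 0.01383 + 0.02068 + 0.03349 + 0.02068 + 0.03846 = 0.17366 (working shown to 5 dp, full precision carried).
So 1 − D = 0.82634, i.e. 0.826 to 3 decimal places.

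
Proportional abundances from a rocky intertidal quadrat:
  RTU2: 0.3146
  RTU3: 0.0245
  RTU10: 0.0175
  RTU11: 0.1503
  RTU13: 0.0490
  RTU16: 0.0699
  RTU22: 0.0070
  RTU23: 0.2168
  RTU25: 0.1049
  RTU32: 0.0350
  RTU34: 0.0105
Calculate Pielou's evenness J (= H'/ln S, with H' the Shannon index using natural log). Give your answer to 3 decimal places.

H' = −Σ pᵢ ln pᵢ = −((-0.36382) + (-0.09087) + (-0.07080) + (-0.28484) + (-0.14778) + (-0.18598) + (-0.03473) + (-0.33144) + (-0.23652) + (-0.11733) + (-0.04784)) = 1.91196 (working shown to 5 dp, full precision carried).
With S = 11 species, ln S = 2.39790, so J = 1.91196/2.39790 = 0.79735, i.e. 0.797 to 3 decimal places.

0.797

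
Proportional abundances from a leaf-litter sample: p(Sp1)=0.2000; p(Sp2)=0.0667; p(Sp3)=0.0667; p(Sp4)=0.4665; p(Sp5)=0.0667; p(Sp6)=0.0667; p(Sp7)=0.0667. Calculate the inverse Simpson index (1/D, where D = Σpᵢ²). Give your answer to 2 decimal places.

3.57

D = 0.2² + 0.0667² + 0.0667² + 0.4665² + 0.0667² + 0.0667² + 0.0667² = 0.040000 + 0.004449 + 0.004449 + 0.217622 + 0.004449 + 0.004449 + 0.004449 = 0.279867 (working shown to 6 dp, full precision carried).
So 1/D = 3.5731, i.e. 3.57 to 2 decimal places.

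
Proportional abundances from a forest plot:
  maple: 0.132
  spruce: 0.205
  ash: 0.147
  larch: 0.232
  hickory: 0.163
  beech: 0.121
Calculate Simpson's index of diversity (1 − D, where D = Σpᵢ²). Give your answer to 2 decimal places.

0.82

D = 0.132² + 0.205² + 0.147² + 0.232² + 0.163² + 0.121² = 0.0174 + 0.0420 + 0.0216 + 0.0538 + 0.0266 + 0.0146 = 0.1761 (working shown to 4 dp, full precision carried).
So 1 − D = 0.8239, i.e. 0.82 to 2 decimal places.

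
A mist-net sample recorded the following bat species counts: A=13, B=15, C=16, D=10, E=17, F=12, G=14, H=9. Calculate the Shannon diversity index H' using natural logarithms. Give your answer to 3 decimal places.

2.059

Total N = 13+15+16+10+17+12+14+9 = 106, so the proportions are 0.12264, 0.14151, 0.15094, 0.09434, 0.16038, 0.11321, 0.13208, 0.08491 (working shown to 5 dp, full precision carried).
Each pᵢ ln pᵢ term: 0.12264×(-2.09849)=-0.25736, 0.14151×(-1.95539)=-0.27671, 0.15094×(-1.89085)=-0.28541, 0.09434×(-2.36085)=-0.22272, 0.16038×(-1.83023)=-0.29353, 0.11321×(-2.17853)=-0.24663, 0.13208×(-2.02438)=-0.26737, 0.08491×(-2.46621)=-0.20940.
Sum = -2.05912, so H' = 2.059.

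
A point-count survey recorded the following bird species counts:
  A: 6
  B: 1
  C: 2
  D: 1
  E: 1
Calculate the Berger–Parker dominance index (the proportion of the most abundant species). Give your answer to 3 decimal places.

0.545

Total N = 6+1+2+1+1 = 11, so the proportions are 0.54545, 0.09091, 0.18182, 0.09091, 0.09091 (working shown to 5 dp, full precision carried).
The largest proportion is 0.54545, i.e. d = 0.545 to 3 decimal places.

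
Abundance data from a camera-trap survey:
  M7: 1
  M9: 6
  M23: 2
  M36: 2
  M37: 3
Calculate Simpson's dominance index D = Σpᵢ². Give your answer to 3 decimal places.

0.276

Total N = 1+6+2+2+3 = 14, so the proportions are 0.07143, 0.42857, 0.14286, 0.14286, 0.21429 (working shown to 5 dp, full precision carried).
D = 0.07143² + 0.42857² + 0.14286² + 0.14286² + 0.21429² = 0.00510 + 0.18367 + 0.02041 + 0.02041 + 0.04592 = 0.27551.
To 3 decimal places, D = 0.276.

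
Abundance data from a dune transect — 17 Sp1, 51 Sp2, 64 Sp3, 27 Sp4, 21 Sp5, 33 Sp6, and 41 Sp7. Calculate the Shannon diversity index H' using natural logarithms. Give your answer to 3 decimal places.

1.855

Total N = 17+51+64+27+21+33+41 = 254, so the proportions are 0.06693, 0.20079, 0.25197, 0.1063, 0.08268, 0.12992, 0.16142 (working shown to 5 dp, full precision carried).
Each pᵢ ln pᵢ term: 0.06693×(-2.70412)=-0.18098, 0.20079×(-1.60551)=-0.32237, 0.25197×(-1.37845)=-0.34733, 0.1063×(-2.24150)=-0.23827, 0.08268×(-2.49281)=-0.20610, 0.12992×(-2.04083)=-0.26515, 0.16142×(-1.82376)=-0.29439.
Sum = -1.85458, so H' = 1.855.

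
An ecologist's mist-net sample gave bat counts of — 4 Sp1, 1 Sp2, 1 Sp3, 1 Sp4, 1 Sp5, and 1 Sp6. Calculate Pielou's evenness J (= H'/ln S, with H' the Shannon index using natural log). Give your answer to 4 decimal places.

Total N = 4+1+1+1+1+1 = 9, so the proportions are 0.444444, 0.111111, 0.111111, 0.111111, 0.111111, 0.111111 (working shown to 6 dp, full precision carried).
H' = −Σ pᵢ ln pᵢ = −((-0.360413) + (-0.244136) + (-0.244136) + (-0.244136) + (-0.244136) + (-0.244136)) = 1.581094.
With S = 6 species, ln S = 1.791759, so J = 1.581094/1.791759 = 0.882425, i.e. 0.8824 to 4 decimal places.

0.8824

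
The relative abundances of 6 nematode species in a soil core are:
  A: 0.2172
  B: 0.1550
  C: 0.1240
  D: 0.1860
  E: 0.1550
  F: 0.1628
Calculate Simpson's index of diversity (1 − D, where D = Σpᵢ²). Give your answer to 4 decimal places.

D = 0.2172² + 0.155² + 0.124² + 0.186² + 0.155² + 0.1628² = 0.047176 + 0.024025 + 0.015376 + 0.034596 + 0.024025 + 0.026504 = 0.171702 (working shown to 6 dp, full precision carried).
So 1 − D = 0.828298, i.e. 0.8283 to 4 decimal places.

0.8283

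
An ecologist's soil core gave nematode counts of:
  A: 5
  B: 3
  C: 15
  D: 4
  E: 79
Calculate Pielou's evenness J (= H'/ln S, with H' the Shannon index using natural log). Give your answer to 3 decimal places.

0.537

Total N = 5+3+15+4+79 = 106, so the proportions are 0.04717, 0.0283, 0.14151, 0.03774, 0.74528 (working shown to 5 dp, full precision carried).
H' = −Σ pᵢ ln pᵢ = −((-0.14406) + (-0.10089) + (-0.27671) + (-0.12367) + (-0.21911)) = 0.86443.
With S = 5 species, ln S = 1.60944, so J = 0.86443/1.60944 = 0.53710, i.e. 0.537 to 3 decimal places.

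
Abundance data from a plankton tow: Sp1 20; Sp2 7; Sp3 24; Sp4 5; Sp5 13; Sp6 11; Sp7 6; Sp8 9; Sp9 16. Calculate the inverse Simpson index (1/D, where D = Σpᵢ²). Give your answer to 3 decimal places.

Total N = 20+7+24+5+13+11+6+9+16 = 111, so the proportions are 0.1801802, 0.0630631, 0.2162162, 0.045045, 0.1171171, 0.0990991, 0.0540541, 0.0810811, 0.1441441 (working shown to 7 dp, full precision carried).
D = 0.1801802² + 0.0630631² + 0.2162162² + 0.045045² + 0.1171171² + 0.0990991² + 0.0540541² + 0.0810811² + 0.1441441² = 0.0324649 + 0.0039769 + 0.0467495 + 0.0020291 + 0.0137164 + 0.0098206 + 0.0029218 + 0.0065741 + 0.0207775 = 0.1390309.
So 1/D = 7.19264, i.e. 7.193 to 3 decimal places.

7.193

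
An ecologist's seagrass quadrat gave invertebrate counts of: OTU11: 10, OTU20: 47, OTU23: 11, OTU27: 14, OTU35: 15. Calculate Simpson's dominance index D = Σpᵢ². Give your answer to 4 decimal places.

Total N = 10+47+11+14+15 = 97, so the proportions are 0.103093, 0.484536, 0.113402, 0.14433, 0.154639 (working shown to 6 dp, full precision carried).
D = 0.103093² + 0.484536² + 0.113402² + 0.14433² + 0.154639² = 0.010628 + 0.234775 + 0.012860 + 0.020831 + 0.023913 = 0.303008.
To 4 decimal places, D = 0.3030.

0.3030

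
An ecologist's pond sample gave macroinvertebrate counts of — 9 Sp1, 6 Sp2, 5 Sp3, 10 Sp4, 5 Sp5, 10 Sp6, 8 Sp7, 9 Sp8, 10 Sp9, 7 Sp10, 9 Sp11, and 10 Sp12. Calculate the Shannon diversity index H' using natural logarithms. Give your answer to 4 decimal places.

2.4571

Total N = 9+6+5+10+5+10+8+9+10+7+9+10 = 98, so the proportions are 0.091837, 0.061224, 0.05102, 0.102041, 0.05102, 0.102041, 0.081633, 0.091837, 0.102041, 0.071429, 0.091837, 0.102041 (working shown to 6 dp, full precision carried).
Each pᵢ ln pᵢ term: 0.091837×(-2.387743)=-0.219283, 0.061224×(-2.793208)=-0.171013, 0.05102×(-2.975530)=-0.151813, 0.102041×(-2.282382)=-0.232896, 0.05102×(-2.975530)=-0.151813, 0.102041×(-2.282382)=-0.232896, 0.081633×(-2.505526)=-0.204533, 0.091837×(-2.387743)=-0.219283, 0.102041×(-2.282382)=-0.232896, 0.071429×(-2.639057)=-0.188504, 0.091837×(-2.387743)=-0.219283, 0.102041×(-2.282382)=-0.232896.
Sum = -2.457107, so H' = 2.4571.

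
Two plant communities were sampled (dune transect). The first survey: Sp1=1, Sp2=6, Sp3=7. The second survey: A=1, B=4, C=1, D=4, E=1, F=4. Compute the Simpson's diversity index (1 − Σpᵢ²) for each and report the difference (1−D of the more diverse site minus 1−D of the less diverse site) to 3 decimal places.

0.212

The first survey: N=14, proportions 0.07143, 0.42857, 0.5, giving 1−D = 0.56122 (working shown to 5 dp, full precision carried).
The second survey: N=15, proportions 0.06667, 0.26667, 0.06667, 0.26667, 0.06667, 0.26667, giving 1−D = 0.77333.
Difference = |0.56122 − 0.77333| = 0.21211, i.e. 0.212 to 3 decimal places.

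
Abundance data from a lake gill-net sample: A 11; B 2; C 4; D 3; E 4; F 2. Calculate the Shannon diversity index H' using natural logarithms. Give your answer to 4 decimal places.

1.5836

Total N = 11+2+4+3+4+2 = 26, so the proportions are 0.4230769, 0.0769231, 0.1538462, 0.1153846, 0.1538462, 0.0769231 (working shown to 7 dp, full precision carried).
Each pᵢ ln pᵢ term: 0.4230769×(-0.8602013)=-0.3639313, 0.0769231×(-2.5649494)=-0.1973038, 0.1538462×(-1.8718022)=-0.2879696, 0.1153846×(-2.1594842)=-0.2491713, 0.1538462×(-1.8718022)=-0.2879696, 0.0769231×(-2.5649494)=-0.1973038.
Sum = -1.5836493, so H' = 1.5836.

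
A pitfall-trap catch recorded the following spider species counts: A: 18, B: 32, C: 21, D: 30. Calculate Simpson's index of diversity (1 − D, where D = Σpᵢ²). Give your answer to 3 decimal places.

0.736

Total N = 18+32+21+30 = 101, so the proportions are 0.17822, 0.31683, 0.20792, 0.29703 (working shown to 5 dp, full precision carried).
D = 0.17822² + 0.31683² + 0.20792² + 0.29703² = 0.03176 + 0.10038 + 0.04323 + 0.08823 = 0.26360.
So 1 − D = 0.73640, i.e. 0.736 to 3 decimal places.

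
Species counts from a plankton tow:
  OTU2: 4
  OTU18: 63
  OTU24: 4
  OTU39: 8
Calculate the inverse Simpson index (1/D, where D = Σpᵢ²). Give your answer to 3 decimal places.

1.535

Total N = 4+63+4+8 = 79, so the proportions are 0.050633, 0.797468, 0.050633, 0.101266 (working shown to 6 dp, full precision carried).
D = 0.050633² + 0.797468² + 0.050633² + 0.101266² = 0.002564 + 0.635956 + 0.002564 + 0.010255 = 0.651338.
So 1/D = 1.53530, i.e. 1.535 to 3 decimal places.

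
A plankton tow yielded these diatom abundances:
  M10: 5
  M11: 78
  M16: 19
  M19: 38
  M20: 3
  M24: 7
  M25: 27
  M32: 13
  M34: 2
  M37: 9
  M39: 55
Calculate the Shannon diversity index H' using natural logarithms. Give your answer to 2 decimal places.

1.94

Total N = 5+78+19+38+3+7+27+13+2+9+55 = 256, so the proportions are 0.0195, 0.3047, 0.0742, 0.1484, 0.0117, 0.0273, 0.1055, 0.0508, 0.0078, 0.0352, 0.2148 (working shown to 4 dp, full precision carried).
Each pᵢ ln pᵢ term: 0.0195×(-3.9357)=-0.0769, 0.3047×(-1.1885)=-0.3621, 0.0742×(-2.6007)=-0.1930, 0.1484×(-1.9076)=-0.2832, 0.0117×(-4.4466)=-0.0521, 0.0273×(-3.5993)=-0.0984, 0.1055×(-2.2493)=-0.2372, 0.0508×(-2.9802)=-0.1513, 0.0078×(-4.8520)=-0.0379, 0.0352×(-3.3480)=-0.1177, 0.2148×(-1.5378)=-0.3304.
Sum = -1.9403, so H' = 1.94.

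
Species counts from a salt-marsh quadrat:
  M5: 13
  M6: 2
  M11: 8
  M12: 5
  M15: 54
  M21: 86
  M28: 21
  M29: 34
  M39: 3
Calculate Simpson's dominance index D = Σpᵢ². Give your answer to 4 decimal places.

Total N = 13+2+8+5+54+86+21+34+3 = 226, so the proportions are 0.057522, 0.00885, 0.035398, 0.022124, 0.238938, 0.380531, 0.09292, 0.150442, 0.013274 (working shown to 6 dp, full precision carried).
D = 0.057522² + 0.00885² + 0.035398² + 0.022124² + 0.238938² + 0.380531² + 0.09292² + 0.150442² + 0.013274² = 0.003309 + 0.000078 + 0.001253 + 0.000489 + 0.057091 + 0.144804 + 0.008634 + 0.022633 + 0.000176 = 0.238468.
To 4 decimal places, D = 0.2385.

0.2385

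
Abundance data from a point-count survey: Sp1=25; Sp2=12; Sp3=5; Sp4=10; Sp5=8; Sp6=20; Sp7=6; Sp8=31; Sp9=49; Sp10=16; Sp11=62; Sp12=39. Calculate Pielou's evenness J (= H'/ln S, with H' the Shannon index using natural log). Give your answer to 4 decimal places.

Total N = 25+12+5+10+8+20+6+31+49+16+62+39 = 283, so the proportions are 0.0883392, 0.0424028, 0.0176678, 0.0353357, 0.0282686, 0.0706714, 0.0212014, 0.1095406, 0.1731449, 0.0565371, 0.2190813, 0.1378092 (working shown to 7 dp, full precision carried).
H' = −Σ pᵢ ln pᵢ = −((-0.2143614) + (-0.1340158) + (-0.0713076) + (-0.1181223) + (-0.1008058) + (-0.1872590) + (-0.0817036) + (-0.2422447) + (-0.3036315) + (-0.1624231) + (-0.3326338) + (-0.2731220)) = 2.2216306.
With S = 12 species, ln S = 2.4849066, so J = 2.2216306/2.4849066 = 0.8940499, i.e. 0.8940 to 4 decimal places.

0.8940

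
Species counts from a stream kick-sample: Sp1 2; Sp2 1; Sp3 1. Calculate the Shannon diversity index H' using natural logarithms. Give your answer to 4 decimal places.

1.0397

Total N = 2+1+1 = 4, so the proportions are 0.5, 0.25, 0.25 (working shown to 6 dp, full precision carried).
Each pᵢ ln pᵢ term: 0.5×(-0.693147)=-0.346574, 0.25×(-1.386294)=-0.346574, 0.25×(-1.386294)=-0.346574.
Sum = -1.039721, so H' = 1.0397.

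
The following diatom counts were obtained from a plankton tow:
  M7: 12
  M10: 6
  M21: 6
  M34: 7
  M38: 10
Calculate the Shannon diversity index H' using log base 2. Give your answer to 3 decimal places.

Total N = 12+6+6+7+10 = 41, so the proportions are 0.29268, 0.14634, 0.14634, 0.17073, 0.2439 (working shown to 5 dp, full precision carried).
Each pᵢ log₂ pᵢ term: 0.29268×(-1.77259)=-0.51881, 0.14634×(-2.77259)=-0.40574, 0.14634×(-2.77259)=-0.40574, 0.17073×(-2.55020)=-0.43540, 0.2439×(-2.03562)=-0.49649.
Sum = -2.26219, so H' = 2.262.

2.262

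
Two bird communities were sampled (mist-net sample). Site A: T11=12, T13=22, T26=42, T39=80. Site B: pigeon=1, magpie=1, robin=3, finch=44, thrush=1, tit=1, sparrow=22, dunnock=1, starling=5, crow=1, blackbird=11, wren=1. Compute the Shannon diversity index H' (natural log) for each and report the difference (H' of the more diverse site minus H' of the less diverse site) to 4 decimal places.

Site A: N=156, proportions 0.076923, 0.141026, 0.269231, 0.512821, giving H' = 1.169304 (working shown to 6 dp, full precision carried).
Site B: N=92, proportions 0.01087, 0.01087, 0.032609, 0.478261, 0.01087, 0.01087, 0.23913, 0.01087, 0.054348, 0.01087, 0.119565, 0.01087, giving H' = 1.562798.
Difference = |1.169304 − 1.562798| = 0.393494, i.e. 0.3935 to 4 decimal places.

0.3935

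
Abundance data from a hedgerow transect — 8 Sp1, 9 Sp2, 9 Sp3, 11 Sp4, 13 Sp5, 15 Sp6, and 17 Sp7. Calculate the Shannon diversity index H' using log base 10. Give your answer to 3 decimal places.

Total N = 8+9+9+11+13+15+17 = 82, so the proportions are 0.09756, 0.10976, 0.10976, 0.13415, 0.15854, 0.18293, 0.20732 (working shown to 5 dp, full precision carried).
Each pᵢ log₁₀ pᵢ term: 0.09756×(-1.01072)=-0.09861, 0.10976×(-0.95957)=-0.10532, 0.10976×(-0.95957)=-0.10532, 0.13415×(-0.87242)=-0.11703, 0.15854×(-0.79987)=-0.12681, 0.18293×(-0.73772)=-0.13495, 0.20732×(-0.68336)=-0.14167.
Sum = -0.82971, so H' = 0.830.

0.830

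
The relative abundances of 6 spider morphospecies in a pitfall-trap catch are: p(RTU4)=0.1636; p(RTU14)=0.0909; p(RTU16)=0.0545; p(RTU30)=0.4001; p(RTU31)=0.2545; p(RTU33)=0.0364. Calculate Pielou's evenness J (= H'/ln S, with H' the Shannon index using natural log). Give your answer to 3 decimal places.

0.842

H' = −Σ pᵢ ln pᵢ = −((-0.29617) + (-0.21798) + (-0.15857) + (-0.36651) + (-0.34827) + (-0.12060)) = 1.50810 (working shown to 5 dp, full precision carried).
With S = 6 species, ln S = 1.79176, so J = 1.50810/1.79176 = 0.84169, i.e. 0.842 to 3 decimal places.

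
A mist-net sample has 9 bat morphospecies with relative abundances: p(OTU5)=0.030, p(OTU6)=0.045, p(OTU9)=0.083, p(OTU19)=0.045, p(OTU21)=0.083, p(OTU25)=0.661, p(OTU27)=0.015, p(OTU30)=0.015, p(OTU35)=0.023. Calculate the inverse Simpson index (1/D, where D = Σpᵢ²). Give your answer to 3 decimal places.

D = 0.03² + 0.045² + 0.083² + 0.045² + 0.083² + 0.661² + 0.015² + 0.015² + 0.023² = 0.000900 + 0.002025 + 0.006889 + 0.002025 + 0.006889 + 0.436921 + 0.000225 + 0.000225 + 0.000529 = 0.456628 (working shown to 6 dp, full precision carried).
So 1/D = 2.18997, i.e. 2.190 to 3 decimal places.

2.190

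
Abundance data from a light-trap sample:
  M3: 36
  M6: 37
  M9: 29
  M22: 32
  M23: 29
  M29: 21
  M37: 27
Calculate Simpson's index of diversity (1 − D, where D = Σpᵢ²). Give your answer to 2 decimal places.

0.85

Total N = 36+37+29+32+29+21+27 = 211, so the proportions are 0.1706, 0.1754, 0.1374, 0.1517, 0.1374, 0.0995, 0.128 (working shown to 4 dp, full precision carried).
D = 0.1706² + 0.1754² + 0.1374² + 0.1517² + 0.1374² + 0.0995² + 0.128² = 0.0291 + 0.0307 + 0.0189 + 0.0230 + 0.0189 + 0.0099 + 0.0164 = 0.1469.
So 1 − D = 0.8531, i.e. 0.85 to 2 decimal places.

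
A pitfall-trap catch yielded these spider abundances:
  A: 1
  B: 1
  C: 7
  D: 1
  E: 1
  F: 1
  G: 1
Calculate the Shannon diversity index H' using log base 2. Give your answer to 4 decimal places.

2.1888

Total N = 1+1+7+1+1+1+1 = 13, so the proportions are 0.076923, 0.076923, 0.538462, 0.076923, 0.076923, 0.076923, 0.076923 (working shown to 6 dp, full precision carried).
Each pᵢ log₂ pᵢ term: 0.076923×(-3.700440)=-0.284649, 0.076923×(-3.700440)=-0.284649, 0.538462×(-0.893085)=-0.480892, 0.076923×(-3.700440)=-0.284649, 0.076923×(-3.700440)=-0.284649, 0.076923×(-3.700440)=-0.284649, 0.076923×(-3.700440)=-0.284649.
Sum = -2.188787, so H' = 2.1888.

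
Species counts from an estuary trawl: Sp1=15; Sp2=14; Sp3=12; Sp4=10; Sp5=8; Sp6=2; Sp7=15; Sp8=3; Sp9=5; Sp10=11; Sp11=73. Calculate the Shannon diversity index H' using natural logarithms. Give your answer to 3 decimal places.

1.910

Total N = 15+14+12+10+8+2+15+3+5+11+73 = 168, so the proportions are 0.08929, 0.08333, 0.07143, 0.05952, 0.04762, 0.0119, 0.08929, 0.01786, 0.02976, 0.06548, 0.43452 (working shown to 5 dp, full precision carried).
Each pᵢ ln pᵢ term: 0.08929×(-2.41591)=-0.21571, 0.08333×(-2.48491)=-0.20708, 0.07143×(-2.63906)=-0.18850, 0.05952×(-2.82138)=-0.16794, 0.04762×(-3.04452)=-0.14498, 0.0119×(-4.43082)=-0.05275, 0.08929×(-2.41591)=-0.21571, 0.01786×(-4.02535)=-0.07188, 0.02976×(-3.51453)=-0.10460, 0.06548×(-2.72607)=-0.17849, 0.43452×(-0.83350)=-0.36218.
Sum = -1.90981, so H' = 1.910.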